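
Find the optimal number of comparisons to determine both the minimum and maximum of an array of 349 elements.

Naive approach: 696 comparisons (348 for max + 348 for min).
Optimal: Compare elements in pairs first (floor(n/2) = 174 comparisons), then find max among winners and min among losers (174 comparisons each).
Total: ceil(3n/2) - 2 = 522 comparisons. An adversary argument shows this is also a lower bound.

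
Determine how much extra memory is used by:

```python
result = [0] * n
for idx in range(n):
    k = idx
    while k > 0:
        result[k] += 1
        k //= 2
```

Space complexity: O(n).
Auxiliary storage grows linearly with the input size n in the worst case.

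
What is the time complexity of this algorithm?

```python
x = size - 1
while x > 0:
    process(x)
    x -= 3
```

Time complexity: O(n).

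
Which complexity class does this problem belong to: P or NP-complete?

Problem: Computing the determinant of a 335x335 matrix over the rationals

This problem is in P: Gaussian elimination runs in O(n^3).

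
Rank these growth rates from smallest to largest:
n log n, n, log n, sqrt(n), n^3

Ordered by growth rate: log n < sqrt(n) < n < n log n < n^3.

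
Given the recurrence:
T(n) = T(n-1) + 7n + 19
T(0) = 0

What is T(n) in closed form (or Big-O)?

Dominant term in sum is 7*sum(i, i=1..n) = 7*n*(n+1)/2 = O(n^2).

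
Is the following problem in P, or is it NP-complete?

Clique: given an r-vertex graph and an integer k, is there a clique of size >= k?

This problem is NP-complete: complement of Independent Set / Vertex Cover (with k part of the input).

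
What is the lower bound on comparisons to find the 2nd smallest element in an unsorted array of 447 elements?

Finding the 2nd smallest of 447 elements requires Omega(n) comparisons. Every element must participate in at least one comparison; otherwise it could be the 2nd smallest.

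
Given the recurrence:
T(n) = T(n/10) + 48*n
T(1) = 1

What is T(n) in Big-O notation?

Geometric series: 48*n*(1 + 1/10 + 1/10^2 + ...) = O(n). T(n) = O(n).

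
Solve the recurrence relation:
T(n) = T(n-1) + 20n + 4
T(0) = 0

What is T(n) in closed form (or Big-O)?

Dominant term in sum is 20*sum(i, i=1..n) = 20*n*(n+1)/2 = O(n^2).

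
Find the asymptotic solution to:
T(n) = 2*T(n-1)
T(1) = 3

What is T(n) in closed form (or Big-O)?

Each step multiplies by 2. T(n) = T(1)*2^(n-1) = 3*2^(n-1).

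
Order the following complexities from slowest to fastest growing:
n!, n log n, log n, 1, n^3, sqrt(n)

Ordered by growth rate: 1 < log n < sqrt(n) < n log n < n^3 < n!.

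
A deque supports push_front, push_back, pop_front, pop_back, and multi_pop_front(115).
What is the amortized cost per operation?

Assign 2 credits to each push operation. A pop uses 1 saved credit. multi_pop_front(115) uses up to 115 saved credits from previous pushes. Credits never go negative. Amortized cost is O(1).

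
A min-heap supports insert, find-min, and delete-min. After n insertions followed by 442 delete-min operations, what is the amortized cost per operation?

Insert takes O(log n) worst case. Delete-min takes O(log n). Over a sequence of n inserts and 442 delete-mins, total cost is O((n + 442) log n). Amortized per operation: O(log n).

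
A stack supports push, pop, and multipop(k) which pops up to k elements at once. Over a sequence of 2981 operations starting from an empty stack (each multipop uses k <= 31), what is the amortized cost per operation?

Each element is pushed exactly once and popped at most once (whether by pop or as part of a multipop). So the total number of individual pops over the whole sequence is at most the number of pushes, which is at most 2981. Total work <= 2 * 2981, hence O(1) amortized per operation.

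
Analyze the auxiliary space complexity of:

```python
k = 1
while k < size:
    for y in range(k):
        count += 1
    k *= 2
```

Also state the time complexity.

Space complexity: O(1).
Only a constant amount of auxiliary storage is used; nothing grows with n.
Time complexity: O(n).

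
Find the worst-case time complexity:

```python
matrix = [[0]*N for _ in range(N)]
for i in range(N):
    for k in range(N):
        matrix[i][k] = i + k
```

Time complexity: O(n^2).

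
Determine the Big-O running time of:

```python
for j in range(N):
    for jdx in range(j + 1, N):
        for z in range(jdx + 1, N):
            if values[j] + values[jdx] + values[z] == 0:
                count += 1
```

Time complexity: O(n^3).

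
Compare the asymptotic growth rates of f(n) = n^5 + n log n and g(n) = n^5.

f(n) = n^5 + n log n and g(n) = n^5 are Theta of each other: the lower-order n log n term is o(n^5); both are Theta(n^5).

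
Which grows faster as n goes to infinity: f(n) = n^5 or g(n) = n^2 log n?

f(n) = n^5 grows faster: n^5 / (n^2 log n) = n^3/log n -> infinity.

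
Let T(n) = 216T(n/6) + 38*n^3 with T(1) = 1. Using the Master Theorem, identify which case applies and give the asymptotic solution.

a=216, b=6, f(n)=38*n^3.
log_6(216) = 3, so n^(log_b(a)) = n^3.
f(n) = Theta(n^3), so Case 2 applies.
T(n) = Theta(n^3 log n).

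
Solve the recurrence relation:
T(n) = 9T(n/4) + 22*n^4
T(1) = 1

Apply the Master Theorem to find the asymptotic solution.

a=9, b=4, f(n)=22*n^4. log_4(9) = 1.585 < 4. Case 3: T(n) = O(n^4).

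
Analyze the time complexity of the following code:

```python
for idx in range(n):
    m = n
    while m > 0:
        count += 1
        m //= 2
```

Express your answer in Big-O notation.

Time complexity: O(n log n).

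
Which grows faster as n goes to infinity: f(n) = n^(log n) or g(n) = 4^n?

g(n) = 4^n grows faster: take logs: log(n^(log n)) = (log n)^2, log(4^n) = n log 4; n dominates (log n)^2.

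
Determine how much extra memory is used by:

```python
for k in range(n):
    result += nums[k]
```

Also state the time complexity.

Space complexity: O(1).
Only a constant amount of auxiliary storage is used; nothing grows with n.
Time complexity: O(n).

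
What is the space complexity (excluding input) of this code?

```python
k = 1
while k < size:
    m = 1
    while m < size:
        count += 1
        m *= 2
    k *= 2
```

Space complexity: O(1).
Only a constant amount of auxiliary storage is used; nothing grows with n.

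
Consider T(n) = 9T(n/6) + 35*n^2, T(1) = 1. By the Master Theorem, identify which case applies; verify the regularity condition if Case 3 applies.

a=9, b=6, f(n)=35*n^2.
log_6(9) = 1.226 < 2.
f(n) = Omega(n^(1.226+epsilon)) for some epsilon > 0, so Case 3 is the candidate.
Regularity: a*f(n/b) = 9*35*(n/6)^2 = (9/36)*35*n^2 <= c*f(n) with c = 9/36 < 1. Satisfied.
Case 3: T(n) = Theta(n^2).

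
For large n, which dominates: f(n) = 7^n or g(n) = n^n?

g(n) = n^n grows faster: n^n / 7^n = (n/7)^n -> infinity once n > 7.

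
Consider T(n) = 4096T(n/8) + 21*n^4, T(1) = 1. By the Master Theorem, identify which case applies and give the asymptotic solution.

a=4096, b=8, f(n)=21*n^4.
log_8(4096) = 4, so n^(log_b(a)) = n^4.
f(n) = Theta(n^4), so Case 2 applies.
T(n) = Theta(n^4 log n).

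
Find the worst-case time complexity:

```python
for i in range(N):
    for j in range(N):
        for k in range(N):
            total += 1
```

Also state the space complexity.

Time complexity: O(n^3).
Space complexity: O(1).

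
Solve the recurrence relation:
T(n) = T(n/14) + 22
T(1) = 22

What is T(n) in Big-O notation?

Each step divides n by 14 and adds 22. After log_14(n) steps, T(n) = O(log n).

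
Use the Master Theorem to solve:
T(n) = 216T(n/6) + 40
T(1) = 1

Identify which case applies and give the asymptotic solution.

a=216, b=6, f(n)=40.
log_6(216) = 3 > 0.
Since f(n) = O(n^0) is polynomially smaller than n^3, Case 1 applies.
T(n) = Theta(n^3).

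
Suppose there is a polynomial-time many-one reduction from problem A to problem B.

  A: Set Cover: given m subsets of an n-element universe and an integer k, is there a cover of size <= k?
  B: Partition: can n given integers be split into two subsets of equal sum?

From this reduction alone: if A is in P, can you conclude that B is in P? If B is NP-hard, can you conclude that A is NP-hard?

A poly-time reduction A <=_p B transfers tractability DOWN (B easy => A easy) and hardness UP (A hard => B hard), not the reverse.
From A in P, the reduction alone does NOT give B in P: any problem in P trivially reduces to SAT, yet SAT is not known to be in P.
From B NP-hard, the reduction alone does NOT give A NP-hard: again, easy problems reduce to hard ones.
(Here in fact A is NP-complete and B is NP-complete.)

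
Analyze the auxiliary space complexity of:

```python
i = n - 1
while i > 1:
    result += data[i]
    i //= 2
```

Space complexity: O(1).
Only a constant amount of auxiliary storage is used; nothing grows with n.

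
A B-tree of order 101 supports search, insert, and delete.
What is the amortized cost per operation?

B-tree of order 101 has height O(log_101 n). Each operation traverses the tree height. Splits during insert and merges during delete are O(1) each and occur at most once per level. Total cost per operation: O(log_101 n).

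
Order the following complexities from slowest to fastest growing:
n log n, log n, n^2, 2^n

Ordered by growth rate: log n < n log n < n^2 < 2^n.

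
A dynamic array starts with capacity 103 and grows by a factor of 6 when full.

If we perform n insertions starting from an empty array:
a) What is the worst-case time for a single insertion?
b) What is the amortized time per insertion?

(a) Worst-case single insertion: O(n) -- when the array is full at capacity c, the resize copies all c elements, and c can be Theta(n).
(b) Resizes happen at sizes 103, 618, 3708, ... Total copy cost for n insertions: 103 + 618 + ... = O(n) (geometric series with ratio 1/6). Amortized cost per insertion: O(n)/n = O(1).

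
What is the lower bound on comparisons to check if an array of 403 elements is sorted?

To verify 403 elements are sorted, we must compare each consecutive pair. Skipping any pair allows an adversary to swap them. Therefore 402 comparisons are necessary and sufficient.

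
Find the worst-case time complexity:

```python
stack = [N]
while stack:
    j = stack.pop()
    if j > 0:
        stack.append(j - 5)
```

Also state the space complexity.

Time complexity: O(n).
Space complexity: O(1).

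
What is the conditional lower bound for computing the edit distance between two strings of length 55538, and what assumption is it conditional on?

Under SETH (the Strong Exponential Time Hypothesis), edit distance on length-55538 strings cannot be computed in O(n^(2-epsilon)) time for any epsilon > 0 (Backurs-Indyk). The reduction is from CNF-SAT via the orthogonal vectors problem.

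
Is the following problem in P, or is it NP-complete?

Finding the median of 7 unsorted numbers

This problem is in P: linear-time selection (median-of-medians) runs in O(n).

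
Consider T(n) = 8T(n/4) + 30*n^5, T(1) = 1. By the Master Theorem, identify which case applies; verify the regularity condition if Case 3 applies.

a=8, b=4, f(n)=30*n^5.
log_4(8) = 1.5 < 5.
f(n) = Omega(n^(1.5+epsilon)) for some epsilon > 0, so Case 3 is the candidate.
Regularity: a*f(n/b) = 8*30*(n/4)^5 = (8/1024)*30*n^5 <= c*f(n) with c = 8/1024 < 1. Satisfied.
Case 3: T(n) = Theta(n^5).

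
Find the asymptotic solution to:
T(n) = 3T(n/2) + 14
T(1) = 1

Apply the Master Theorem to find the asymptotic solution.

a=3, b=2, f(n)=14. log_2(3) = 1.585. Case 1 of Master Theorem: T(n) = O(n^1.585).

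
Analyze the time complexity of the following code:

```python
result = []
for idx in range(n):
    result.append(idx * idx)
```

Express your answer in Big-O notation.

Time complexity: O(n).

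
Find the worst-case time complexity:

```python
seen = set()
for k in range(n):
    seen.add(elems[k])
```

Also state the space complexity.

Time complexity: O(n).
Space complexity: O(n).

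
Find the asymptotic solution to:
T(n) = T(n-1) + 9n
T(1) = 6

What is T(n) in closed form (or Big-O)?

Unrolling: T(n) = 6 + 9*(2 + 3 + ... + n) = 6 + 9*(n(n+1)/2 - 1) = O(n^2).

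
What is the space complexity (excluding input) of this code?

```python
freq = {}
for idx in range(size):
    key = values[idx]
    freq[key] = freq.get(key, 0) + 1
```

Space complexity: O(n).
Auxiliary storage grows linearly with the input size n in the worst case.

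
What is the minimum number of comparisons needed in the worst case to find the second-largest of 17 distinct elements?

Lower bound: finding the max needs 17-1 comparisons. By the adversary weight-doubling argument, the max must personally win >= ceil(log_2(17)) = 5 comparisons; the 2nd-largest is among those 5 losers, needing 5-1 more comparisons. Total >= 17-1 + 5-1 = 20. A balanced knockout tournament achieves this.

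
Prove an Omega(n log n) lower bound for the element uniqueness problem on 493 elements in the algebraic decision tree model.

In the algebraic decision tree model, element uniqueness on 493 elements is equivalent to determining which cell of an arrangement of C(493,2) = 121278 hyperplanes x_i = x_j contains the input point. Ben-Or's theorem shows this requires Omega(n log n).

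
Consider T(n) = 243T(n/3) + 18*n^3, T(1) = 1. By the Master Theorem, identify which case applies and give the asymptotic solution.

a=243, b=3, f(n)=18*n^3.
log_3(243) = 5 > 3.
Since f(n) = O(n^3) is polynomially smaller than n^5, Case 1 applies.
T(n) = Theta(n^5).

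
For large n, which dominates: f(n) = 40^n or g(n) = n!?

g(n) = n! grows faster: n!/40^n -> infinity by Stirling.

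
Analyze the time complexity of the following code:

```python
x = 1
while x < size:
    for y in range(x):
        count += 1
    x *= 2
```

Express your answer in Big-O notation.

Time complexity: O(n).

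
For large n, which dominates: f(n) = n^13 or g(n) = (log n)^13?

f(n) = n^13 grows faster: any positive polynomial dominates any polylog.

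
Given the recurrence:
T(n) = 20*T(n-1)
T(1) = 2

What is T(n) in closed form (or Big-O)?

Each step multiplies by 20. T(n) = T(1)*20^(n-1) = 2*20^(n-1).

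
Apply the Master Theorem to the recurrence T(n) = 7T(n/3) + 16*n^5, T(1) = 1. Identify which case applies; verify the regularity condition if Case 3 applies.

a=7, b=3, f(n)=16*n^5.
log_3(7) = 1.771 < 5.
f(n) = Omega(n^(1.771+epsilon)) for some epsilon > 0, so Case 3 is the candidate.
Regularity: a*f(n/b) = 7*16*(n/3)^5 = (7/243)*16*n^5 <= c*f(n) with c = 7/243 < 1. Satisfied.
Case 3: T(n) = Theta(n^5).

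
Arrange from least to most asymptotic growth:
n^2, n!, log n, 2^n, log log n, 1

Ordered by growth rate: 1 < log log n < log n < n^2 < 2^n < n!.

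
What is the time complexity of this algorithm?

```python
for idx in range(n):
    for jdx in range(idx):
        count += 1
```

Time complexity: O(n^2).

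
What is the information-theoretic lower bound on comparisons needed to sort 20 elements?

There are 20! = 2432902008176640000 possible orderings. Each comparison gives 1 bit. We need at least ceil(log_2(2432902008176640000)) = 62 comparisons.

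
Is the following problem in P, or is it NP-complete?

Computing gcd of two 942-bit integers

This problem is in P: the Euclidean algorithm runs in polynomial time in the bit-length.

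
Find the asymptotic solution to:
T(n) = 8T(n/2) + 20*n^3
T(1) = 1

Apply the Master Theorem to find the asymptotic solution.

a=8, b=2, f(n)=20*n^3. log_2(8) = 3. Case 2: T(n) = O(n^3 log n).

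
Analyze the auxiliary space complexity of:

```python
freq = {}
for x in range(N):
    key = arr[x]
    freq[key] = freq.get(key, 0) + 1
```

Space complexity: O(n).
Auxiliary storage grows linearly with the input size n in the worst case.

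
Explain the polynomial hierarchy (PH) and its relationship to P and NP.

The polynomial hierarchy is a tower of complexity classes: Sigma_0^P = Pi_0^P = P, Sigma_1^P = NP, Pi_1^P = co-NP, and Sigma_{k+1}^P = NP^{Sigma_k^P}. PH is contained in PSPACE. If any level collapses (Sigma_k = Pi_k), the entire hierarchy collapses to that level.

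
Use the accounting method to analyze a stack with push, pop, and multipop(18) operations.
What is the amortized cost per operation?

Assign 2 credits per push (1 for the push, 1 saved for a future pop). Each pop or element popped by multipop(18) uses 1 saved credit. Total credits never go negative, so amortized cost is O(1).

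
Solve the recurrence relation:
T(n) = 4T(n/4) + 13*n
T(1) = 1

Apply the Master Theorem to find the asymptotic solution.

a=4, b=4, f(n)=13*n. log_4(4) = 1. Case 2: T(n) = O(n log n).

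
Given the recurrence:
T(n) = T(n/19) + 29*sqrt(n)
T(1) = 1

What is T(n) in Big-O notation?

Each level contributes sqrt(n/19^k). Geometric series with ratio 1/sqrt(19) < 1 sums to O(sqrt(n)).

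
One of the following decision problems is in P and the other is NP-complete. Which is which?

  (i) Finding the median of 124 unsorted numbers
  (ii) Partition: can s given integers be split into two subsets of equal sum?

(i) is P: linear-time selection (median-of-medians) runs in O(n).
(ii) is NP-complete: Subset Sum reduces to it (one of Karp's 21 NP-complete problems).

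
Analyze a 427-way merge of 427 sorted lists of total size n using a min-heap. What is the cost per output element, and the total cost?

Maintain a min-heap of size 427 holding the current head of each list. Each output step does one extract-min (O(log 427)) and one insert of that list's next element (O(log 427)). Each of the n elements passes through the heap exactly once, so the total cost is O(n log 427), i.e. O(log 427) per output element.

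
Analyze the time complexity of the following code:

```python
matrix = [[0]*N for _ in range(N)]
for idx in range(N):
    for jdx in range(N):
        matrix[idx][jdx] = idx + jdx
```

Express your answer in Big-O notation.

Time complexity: O(n^2).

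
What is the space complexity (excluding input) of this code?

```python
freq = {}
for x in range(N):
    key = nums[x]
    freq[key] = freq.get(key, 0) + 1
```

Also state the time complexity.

Space complexity: O(n).
Auxiliary storage grows linearly with the input size n in the worst case.
Time complexity: O(n).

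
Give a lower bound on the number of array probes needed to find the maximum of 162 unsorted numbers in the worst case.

Adversary: any unprobed cell could hold a value larger than everything seen so far. If fewer than 162 cells are probed, the adversary places the max in an unprobed cell. So all 162 cells must be examined; together with 162-1 comparisons this is tight.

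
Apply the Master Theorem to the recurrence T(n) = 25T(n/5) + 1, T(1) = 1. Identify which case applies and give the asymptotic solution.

a=25, b=5, f(n)=1.
log_5(25) = 2 > 0.
Since f(n) = O(n^0) is polynomially smaller than n^2, Case 1 applies.
T(n) = Theta(n^2).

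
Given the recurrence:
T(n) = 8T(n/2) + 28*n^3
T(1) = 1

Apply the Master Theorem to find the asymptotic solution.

a=8, b=2, f(n)=28*n^3. log_2(8) = 3. Case 2: T(n) = O(n^3 log n).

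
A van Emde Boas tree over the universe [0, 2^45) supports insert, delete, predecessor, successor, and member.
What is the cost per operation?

vEB recursively partitions [0, 35184372088832) into sqrt(u) clusters of size sqrt(u). Each operation recurses into either one cluster or the summary, never both: T(u) = T(sqrt(u)) + O(1) => T(u) = O(log log u) = O(log 45). This is worst-case, not just amortized.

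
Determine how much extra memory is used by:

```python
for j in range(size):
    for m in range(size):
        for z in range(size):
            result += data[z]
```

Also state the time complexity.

Space complexity: O(1).
Only a constant amount of auxiliary storage is used; nothing grows with n.
Time complexity: O(n^3).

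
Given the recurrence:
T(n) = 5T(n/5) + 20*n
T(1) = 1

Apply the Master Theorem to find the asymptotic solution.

a=5, b=5, f(n)=20*n. log_5(5) = 1. Case 2: T(n) = O(n log n).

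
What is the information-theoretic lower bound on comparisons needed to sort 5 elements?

There are 5! = 120 possible orderings. Each comparison gives 1 bit. We need at least ceil(log_2(120)) = 7 comparisons.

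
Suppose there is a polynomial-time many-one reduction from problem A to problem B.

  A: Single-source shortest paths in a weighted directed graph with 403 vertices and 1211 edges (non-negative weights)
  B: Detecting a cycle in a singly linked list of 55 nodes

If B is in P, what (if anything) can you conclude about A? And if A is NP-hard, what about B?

A poly-time reduction A <=_p B means any A-instance can be transformed to a B-instance in poly time.
If B is in P: compose the reduction with B's poly-time algorithm to solve A in poly time, so A is in P.
If A is NP-hard: every NP problem reduces to A, which reduces to B; composing reductions, every NP problem reduces to B, so B is NP-hard.
(Here in fact A is P and B is P.)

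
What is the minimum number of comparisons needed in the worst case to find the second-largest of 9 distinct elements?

Lower bound: finding the max needs 9-1 comparisons. By the adversary weight-doubling argument, the max must personally win >= ceil(log_2(9)) = 4 comparisons; the 2nd-largest is among those 4 losers, needing 4-1 more comparisons. Total >= 9-1 + 4-1 = 11. A balanced knockout tournament achieves this.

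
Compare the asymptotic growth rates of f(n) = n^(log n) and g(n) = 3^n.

g(n) = 3^n grows faster: take logs: log(n^(log n)) = (log n)^2, log(3^n) = n log 3; n dominates (log n)^2.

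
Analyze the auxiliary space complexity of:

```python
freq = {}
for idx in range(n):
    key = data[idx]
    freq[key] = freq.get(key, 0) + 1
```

Space complexity: O(n).
Auxiliary storage grows linearly with the input size n in the worst case.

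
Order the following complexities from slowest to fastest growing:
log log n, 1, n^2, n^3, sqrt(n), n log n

Ordered by growth rate: 1 < log log n < sqrt(n) < n log n < n^2 < n^3.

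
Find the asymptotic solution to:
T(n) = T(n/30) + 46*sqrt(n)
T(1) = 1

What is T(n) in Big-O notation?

Each level contributes sqrt(n/30^k). Geometric series with ratio 1/sqrt(30) < 1 sums to O(sqrt(n)).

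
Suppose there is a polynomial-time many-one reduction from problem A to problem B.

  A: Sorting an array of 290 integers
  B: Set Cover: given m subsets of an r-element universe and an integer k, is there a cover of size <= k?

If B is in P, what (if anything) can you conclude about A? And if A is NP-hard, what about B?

A poly-time reduction A <=_p B means any A-instance can be transformed to a B-instance in poly time.
If B is in P: compose the reduction with B's poly-time algorithm to solve A in poly time, so A is in P.
If A is NP-hard: every NP problem reduces to A, which reduces to B; composing reductions, every NP problem reduces to B, so B is NP-hard.
(Here in fact A is P and B is NP-complete.)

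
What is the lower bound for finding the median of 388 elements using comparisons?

To find the median of 388 elements, every element must be compared at least once, so the lower bound is Omega(n). The BFPRT algorithm achieves O(n), making this tight.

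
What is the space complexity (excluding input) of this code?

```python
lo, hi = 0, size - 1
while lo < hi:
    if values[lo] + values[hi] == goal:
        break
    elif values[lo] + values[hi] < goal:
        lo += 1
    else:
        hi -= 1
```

Space complexity: O(1).
Only a constant amount of auxiliary storage is used; nothing grows with n.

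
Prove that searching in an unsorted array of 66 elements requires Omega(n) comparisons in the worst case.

An adversary can always place the target in the last position checked. Until all 66 positions are examined, the target might be in any unchecked position. Therefore 66 comparisons are necessary.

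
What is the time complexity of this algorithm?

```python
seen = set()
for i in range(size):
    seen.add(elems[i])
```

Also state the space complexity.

Time complexity: O(n).
Space complexity: O(n).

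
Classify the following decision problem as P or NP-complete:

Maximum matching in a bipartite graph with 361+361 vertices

This problem is in P: Hopcroft-Karp runs in O(E sqrt(V)).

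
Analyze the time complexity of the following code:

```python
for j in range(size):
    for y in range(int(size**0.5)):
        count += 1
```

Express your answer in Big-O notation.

Time complexity: O(n * sqrt(n)).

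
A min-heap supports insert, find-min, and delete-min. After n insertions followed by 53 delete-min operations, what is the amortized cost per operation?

Insert takes O(log n) worst case. Delete-min takes O(log n). Over a sequence of n inserts and 53 delete-mins, total cost is O((n + 53) log n). Amortized per operation: O(log n).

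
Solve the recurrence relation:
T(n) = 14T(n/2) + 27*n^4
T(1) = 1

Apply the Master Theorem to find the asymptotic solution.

a=14, b=2, f(n)=27*n^4. log_2(14) = 3.807 < 4. Case 3: T(n) = O(n^4).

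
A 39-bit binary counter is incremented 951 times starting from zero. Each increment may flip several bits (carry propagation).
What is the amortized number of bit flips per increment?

Bit i flips on every 2^i-th increment, so over 951 increments bit i flips floor(951/2^i) times. Summing over i: total flips < 2 * 951. Amortized: < 2 = O(1) per increment.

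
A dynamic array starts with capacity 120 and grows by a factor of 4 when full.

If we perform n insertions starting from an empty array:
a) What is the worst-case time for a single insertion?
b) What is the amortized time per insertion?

(a) Worst-case single insertion: O(n) -- when the array is full at capacity c, the resize copies all c elements, and c can be Theta(n).
(b) Resizes happen at sizes 120, 480, 1920, ... Total copy cost for n insertions: 120 + 480 + ... = O(n) (geometric series with ratio 1/4). Amortized cost per insertion: O(n)/n = O(1).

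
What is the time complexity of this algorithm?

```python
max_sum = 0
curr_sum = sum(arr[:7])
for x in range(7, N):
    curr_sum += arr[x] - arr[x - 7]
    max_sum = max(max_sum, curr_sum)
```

Time complexity: O(n).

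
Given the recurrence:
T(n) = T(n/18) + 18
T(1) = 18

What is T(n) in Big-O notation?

Each step divides n by 18 and adds 18. After log_18(n) steps, T(n) = O(log n).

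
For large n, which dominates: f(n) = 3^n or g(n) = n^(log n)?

f(n) = 3^n grows faster: take logs: log(n^(log n)) = (log n)^2, log(3^n) = n log 3; n dominates (log n)^2.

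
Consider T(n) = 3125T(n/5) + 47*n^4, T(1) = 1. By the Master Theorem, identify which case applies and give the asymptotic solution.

a=3125, b=5, f(n)=47*n^4.
log_5(3125) = 5 > 4.
Since f(n) = O(n^4) is polynomially smaller than n^5, Case 1 applies.
T(n) = Theta(n^5).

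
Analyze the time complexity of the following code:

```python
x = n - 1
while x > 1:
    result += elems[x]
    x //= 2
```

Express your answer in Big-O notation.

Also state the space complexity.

Time complexity: O(log n).
Space complexity: O(1).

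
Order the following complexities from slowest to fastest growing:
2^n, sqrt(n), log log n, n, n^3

Ordered by growth rate: log log n < sqrt(n) < n < n^3 < 2^n.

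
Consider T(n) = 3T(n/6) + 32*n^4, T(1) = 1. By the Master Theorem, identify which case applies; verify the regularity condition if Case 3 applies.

a=3, b=6, f(n)=32*n^4.
log_6(3) = 0.6131 < 4.
f(n) = Omega(n^(0.6131+epsilon)) for some epsilon > 0, so Case 3 is the candidate.
Regularity: a*f(n/b) = 3*32*(n/6)^4 = (3/1296)*32*n^4 <= c*f(n) with c = 3/1296 < 1. Satisfied.
Case 3: T(n) = Theta(n^4).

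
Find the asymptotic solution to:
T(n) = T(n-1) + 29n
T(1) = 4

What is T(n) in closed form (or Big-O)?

Unrolling: T(n) = 4 + 29*(2 + 3 + ... + n) = 4 + 29*(n(n+1)/2 - 1) = O(n^2).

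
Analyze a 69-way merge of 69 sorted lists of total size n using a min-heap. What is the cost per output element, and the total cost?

Maintain a min-heap of size 69 holding the current head of each list. Each output step does one extract-min (O(log 69)) and one insert of that list's next element (O(log 69)). Each of the n elements passes through the heap exactly once, so the total cost is O(n log 69), i.e. O(log 69) per output element.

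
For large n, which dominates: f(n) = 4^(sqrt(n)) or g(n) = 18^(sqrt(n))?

g(n) = 18^(sqrt(n)) grows faster: ratio is (18/4)^(sqrt(n)) -> infinity since 18/4 > 1.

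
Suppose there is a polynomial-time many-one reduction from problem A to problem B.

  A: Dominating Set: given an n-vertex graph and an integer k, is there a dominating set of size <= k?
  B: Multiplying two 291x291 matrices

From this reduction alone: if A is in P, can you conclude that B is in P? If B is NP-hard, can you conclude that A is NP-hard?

A poly-time reduction A <=_p B transfers tractability DOWN (B easy => A easy) and hardness UP (A hard => B hard), not the reverse.
From A in P, the reduction alone does NOT give B in P: any problem in P trivially reduces to SAT, yet SAT is not known to be in P.
From B NP-hard, the reduction alone does NOT give A NP-hard: again, easy problems reduce to hard ones.
(Here in fact A is NP-complete and B is in P, so no such reduction is known -- its existence would imply P = NP; the analysis concerns only what the assumed reduction would or would not let you conclude.)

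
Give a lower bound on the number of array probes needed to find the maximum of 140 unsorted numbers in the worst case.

Adversary: any unprobed cell could hold a value larger than everything seen so far. If fewer than 140 cells are probed, the adversary places the max in an unprobed cell. So all 140 cells must be examined; together with 140-1 comparisons this is tight.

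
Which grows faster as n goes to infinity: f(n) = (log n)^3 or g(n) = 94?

f(n) = (log n)^3 grows faster: any unbounded function dominates a constant.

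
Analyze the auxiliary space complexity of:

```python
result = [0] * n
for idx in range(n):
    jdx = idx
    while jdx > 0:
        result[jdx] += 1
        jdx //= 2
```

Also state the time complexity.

Space complexity: O(n).
Auxiliary storage grows linearly with the input size n in the worst case.
Time complexity: O(n log n).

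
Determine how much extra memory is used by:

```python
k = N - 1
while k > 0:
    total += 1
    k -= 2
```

Space complexity: O(1).
Only a constant amount of auxiliary storage is used; nothing grows with n.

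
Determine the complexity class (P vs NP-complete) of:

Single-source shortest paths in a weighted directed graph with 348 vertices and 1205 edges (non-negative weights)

This problem is in P: Dijkstra's algorithm runs in O((V+E) log V).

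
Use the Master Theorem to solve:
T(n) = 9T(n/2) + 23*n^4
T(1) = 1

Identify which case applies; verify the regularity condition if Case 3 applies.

a=9, b=2, f(n)=23*n^4.
log_2(9) = 3.17 < 4.
f(n) = Omega(n^(3.17+epsilon)) for some epsilon > 0, so Case 3 is the candidate.
Regularity: a*f(n/b) = 9*23*(n/2)^4 = (9/16)*23*n^4 <= c*f(n) with c = 9/16 < 1. Satisfied.
Case 3: T(n) = Theta(n^4).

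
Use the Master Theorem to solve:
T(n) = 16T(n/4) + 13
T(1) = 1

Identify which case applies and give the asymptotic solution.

a=16, b=4, f(n)=13.
log_4(16) = 2 > 0.
Since f(n) = O(n^0) is polynomially smaller than n^2, Case 1 applies.
T(n) = Theta(n^2).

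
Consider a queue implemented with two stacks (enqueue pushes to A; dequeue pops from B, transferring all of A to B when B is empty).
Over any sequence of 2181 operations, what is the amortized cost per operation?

Each element is pushed to A once, popped once, pushed to B once, and popped once: 4 unit operations over its lifetime. Over 2181 operations the total work is O(2181). Amortized O(1) per enqueue/dequeue.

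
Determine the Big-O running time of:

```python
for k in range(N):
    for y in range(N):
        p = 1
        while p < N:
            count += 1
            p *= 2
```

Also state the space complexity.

Time complexity: O(n^2 log n).
Space complexity: O(1).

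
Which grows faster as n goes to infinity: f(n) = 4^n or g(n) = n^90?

f(n) = 4^n grows faster: any exponential with base > 1 dominates every polynomial.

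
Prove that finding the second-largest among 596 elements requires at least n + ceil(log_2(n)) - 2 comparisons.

Lower bound (adversary): identifying the maximum requires 596-1 comparisons (each eliminates one candidate). Assign weight 1 to each element; on each comparison the adversary lets the heavier side win and gives it the loser's weight. The max ends with weight 596, but each comparison it wins at most doubles its weight, so the max must win >= ceil(log_2(596)) = 10 comparisons. The second-largest is one of those 10 direct losers to the max, and identifying which one is largest needs >= 10-1 further comparisons. Total >= 596-1 + 10-1 = 604.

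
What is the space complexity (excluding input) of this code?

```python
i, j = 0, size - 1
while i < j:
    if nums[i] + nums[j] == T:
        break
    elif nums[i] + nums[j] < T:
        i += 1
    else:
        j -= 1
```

Space complexity: O(1).
Only a constant amount of auxiliary storage is used; nothing grows with n.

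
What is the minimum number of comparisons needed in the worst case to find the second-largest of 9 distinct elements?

Lower bound: finding the max needs 9-1 comparisons. By the adversary weight-doubling argument, the max must personally win >= ceil(log_2(9)) = 4 comparisons; the 2nd-largest is among those 4 losers, needing 4-1 more comparisons. Total >= 9-1 + 4-1 = 11. A balanced knockout tournament achieves this.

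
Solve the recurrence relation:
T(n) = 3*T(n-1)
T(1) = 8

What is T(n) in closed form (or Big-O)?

Each step multiplies by 3. T(n) = T(1)*3^(n-1) = 8*3^(n-1).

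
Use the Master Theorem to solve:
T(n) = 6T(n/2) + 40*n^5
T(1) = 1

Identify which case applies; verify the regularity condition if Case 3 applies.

a=6, b=2, f(n)=40*n^5.
log_2(6) = 2.585 < 5.
f(n) = Omega(n^(2.585+epsilon)) for some epsilon > 0, so Case 3 is the candidate.
Regularity: a*f(n/b) = 6*40*(n/2)^5 = (6/32)*40*n^5 <= c*f(n) with c = 6/32 < 1. Satisfied.
Case 3: T(n) = Theta(n^5).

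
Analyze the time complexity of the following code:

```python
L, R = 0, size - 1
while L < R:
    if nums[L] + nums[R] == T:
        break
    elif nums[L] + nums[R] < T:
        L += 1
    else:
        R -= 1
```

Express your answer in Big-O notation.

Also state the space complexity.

Time complexity: O(n).
Space complexity: O(1).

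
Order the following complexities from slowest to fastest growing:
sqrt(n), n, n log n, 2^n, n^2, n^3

Ordered by growth rate: sqrt(n) < n < n log n < n^2 < n^3 < 2^n.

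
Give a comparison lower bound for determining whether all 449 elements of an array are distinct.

In the algebraic decision-tree model, the YES region for element distinctness on 449 elements has 449! connected components (one per ordering). Ben-Or's theorem then gives a lower bound of Omega(log(n!)) = Omega(n log n).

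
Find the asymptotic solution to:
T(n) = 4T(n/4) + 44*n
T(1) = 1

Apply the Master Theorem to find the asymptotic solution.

a=4, b=4, f(n)=44*n. log_4(4) = 1. Case 2: T(n) = O(n log n).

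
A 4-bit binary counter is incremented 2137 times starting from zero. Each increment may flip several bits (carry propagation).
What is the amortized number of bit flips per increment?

Bit i flips on every 2^i-th increment, so over 2137 increments bit i flips floor(2137/2^i) times. Summing over i: total flips < 2 * 2137. Amortized: < 2 = O(1) per increment.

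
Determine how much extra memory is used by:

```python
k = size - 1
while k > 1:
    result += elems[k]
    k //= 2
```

Space complexity: O(1).
Only a constant amount of auxiliary storage is used; nothing grows with n.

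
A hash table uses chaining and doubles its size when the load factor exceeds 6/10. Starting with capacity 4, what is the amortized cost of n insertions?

Rehashing occurs when load exceeds 6/10. Total rehash cost is geometric series summing to O(n). Each insertion itself is O(1). Amortized: O(1).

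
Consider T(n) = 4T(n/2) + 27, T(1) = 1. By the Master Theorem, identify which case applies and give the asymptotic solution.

a=4, b=2, f(n)=27.
log_2(4) = 2 > 0.
Since f(n) = O(n^0) is polynomially smaller than n^2, Case 1 applies.
T(n) = Theta(n^2).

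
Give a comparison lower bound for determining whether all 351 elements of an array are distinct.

In the algebraic decision-tree model, the YES region for element distinctness on 351 elements has 351! connected components (one per ordering). Ben-Or's theorem then gives a lower bound of Omega(log(n!)) = Omega(n log n).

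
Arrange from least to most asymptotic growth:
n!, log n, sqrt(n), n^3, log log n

Ordered by growth rate: log log n < log n < sqrt(n) < n^3 < n!.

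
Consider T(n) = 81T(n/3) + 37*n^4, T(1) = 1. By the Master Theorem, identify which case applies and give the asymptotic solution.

a=81, b=3, f(n)=37*n^4.
log_3(81) = 4, so n^(log_b(a)) = n^4.
f(n) = Theta(n^4), so Case 2 applies.
T(n) = Theta(n^4 log n).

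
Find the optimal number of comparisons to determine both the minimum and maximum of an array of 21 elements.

Naive approach: 40 comparisons (20 for max + 20 for min).
Optimal: Compare elements in pairs first (floor(n/2) = 10 comparisons), then find max among winners and min among losers (10 comparisons each).
Total: ceil(3n/2) - 2 = 30 comparisons. An adversary argument shows this is also a lower bound.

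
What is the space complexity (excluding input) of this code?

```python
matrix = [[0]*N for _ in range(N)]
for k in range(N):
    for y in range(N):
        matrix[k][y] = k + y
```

Space complexity: O(n^2).
A 2D structure of size n x n is allocated.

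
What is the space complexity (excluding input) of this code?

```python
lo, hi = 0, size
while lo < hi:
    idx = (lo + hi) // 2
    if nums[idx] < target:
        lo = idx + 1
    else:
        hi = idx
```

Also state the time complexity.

Space complexity: O(1).
Only a constant amount of auxiliary storage is used; nothing grows with n.
Time complexity: O(log n).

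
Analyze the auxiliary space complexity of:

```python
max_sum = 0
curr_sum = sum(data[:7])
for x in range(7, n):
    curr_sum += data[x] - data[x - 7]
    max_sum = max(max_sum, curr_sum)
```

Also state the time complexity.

Space complexity: O(1).
Only a constant amount of auxiliary storage is used; nothing grows with n.
Time complexity: O(n).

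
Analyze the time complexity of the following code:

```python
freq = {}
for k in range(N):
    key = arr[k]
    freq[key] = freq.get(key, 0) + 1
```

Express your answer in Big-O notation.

Time complexity: O(n).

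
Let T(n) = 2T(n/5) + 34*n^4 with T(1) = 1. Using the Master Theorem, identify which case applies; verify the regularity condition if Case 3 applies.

a=2, b=5, f(n)=34*n^4.
log_5(2) = 0.4307 < 4.
f(n) = Omega(n^(0.4307+epsilon)) for some epsilon > 0, so Case 3 is the candidate.
Regularity: a*f(n/b) = 2*34*(n/5)^4 = (2/625)*34*n^4 <= c*f(n) with c = 2/625 < 1. Satisfied.
Case 3: T(n) = Theta(n^4).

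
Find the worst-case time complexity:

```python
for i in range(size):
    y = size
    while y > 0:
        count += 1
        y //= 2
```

Time complexity: O(n log n).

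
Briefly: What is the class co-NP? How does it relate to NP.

co-NP is the class of problems whose complement is in NP. A problem is in co-NP if 'no' instances have short proofs. NP and co-NP may or may not be equal. If NP != co-NP, then P != NP. Tautology (is a formula always true?) is in co-NP.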